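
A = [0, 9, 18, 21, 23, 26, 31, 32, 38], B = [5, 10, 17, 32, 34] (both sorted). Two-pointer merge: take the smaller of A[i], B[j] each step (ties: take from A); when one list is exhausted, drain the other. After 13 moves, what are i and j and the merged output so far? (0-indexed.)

i=0 j=0: A[i]=0<=B[j]=5 take 0, i++
i=1 j=0: A[i]=9>B[j]=5 take 5, j++
i=1 j=1: A[i]=9<=B[j]=10 take 9, i++
i=2 j=1: A[i]=18>B[j]=10 take 10, j++
i=2 j=2: A[i]=18>B[j]=17 take 17, j++
i=2 j=3: A[i]=18<=B[j]=32 take 18, i++
i=3 j=3: A[i]=21<=B[j]=32 take 21, i++
i=4 j=3: A[i]=23<=B[j]=32 take 23, i++
i=5 j=3: A[i]=26<=B[j]=32 take 26, i++
i=6 j=3: A[i]=31<=B[j]=32 take 31, i++
i=7 j=3: A[i]=32<=B[j]=32 take 32, i++
i=8 j=3: A[i]=38>B[j]=32 take 32, j++
i=8 j=4: A[i]=38>B[j]=34 take 34, j++

i=8, j=5, merged so far=[0, 5, 9, 10, 17, 18, 21, 23, 26, 31, 32, 32, 34]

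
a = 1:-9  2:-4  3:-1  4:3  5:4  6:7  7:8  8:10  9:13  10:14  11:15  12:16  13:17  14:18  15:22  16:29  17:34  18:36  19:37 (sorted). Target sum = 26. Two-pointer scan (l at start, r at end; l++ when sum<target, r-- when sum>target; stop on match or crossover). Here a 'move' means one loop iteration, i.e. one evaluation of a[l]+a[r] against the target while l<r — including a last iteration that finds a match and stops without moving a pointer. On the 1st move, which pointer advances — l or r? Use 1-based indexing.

r

[1,19] -9+37=28 >26 → r--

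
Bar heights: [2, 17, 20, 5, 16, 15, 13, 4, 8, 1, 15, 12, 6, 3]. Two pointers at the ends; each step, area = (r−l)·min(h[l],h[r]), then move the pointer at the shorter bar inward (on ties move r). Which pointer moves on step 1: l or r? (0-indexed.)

[0,13] min(2,3)*13=26 best=26 * → l++

l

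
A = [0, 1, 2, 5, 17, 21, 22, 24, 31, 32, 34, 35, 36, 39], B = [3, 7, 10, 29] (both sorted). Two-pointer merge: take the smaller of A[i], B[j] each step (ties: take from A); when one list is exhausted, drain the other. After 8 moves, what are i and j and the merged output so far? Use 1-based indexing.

[i=1,j=1] A[i]=0<=B[j]=3 take 0 → i++
[i=2,j=1] A[i]=1<=B[j]=3 take 1 → i++
[i=3,j=1] A[i]=2<=B[j]=3 take 2 → i++
[i=4,j=1] A[i]=5>B[j]=3 take 3 → j++
[i=4,j=2] A[i]=5<=B[j]=7 take 5 → i++
[i=5,j=2] A[i]=17>B[j]=7 take 7 → j++
[i=5,j=3] A[i]=17>B[j]=10 take 10 → j++
[i=5,j=4] A[i]=17<=B[j]=29 take 17 → i++

i=6, j=4, merged so far=[0, 1, 2, 3, 5, 7, 10, 17]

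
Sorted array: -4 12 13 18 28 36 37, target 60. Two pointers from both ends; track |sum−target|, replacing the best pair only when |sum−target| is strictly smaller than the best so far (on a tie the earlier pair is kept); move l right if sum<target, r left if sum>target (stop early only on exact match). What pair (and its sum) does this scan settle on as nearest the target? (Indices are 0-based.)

[0,6] -4+37=33 d=27 * → l++
[1,6] 12+37=49 d=11 * → l++
[2,6] 13+37=50 d=10 * → l++
[3,6] 18+37=55 d=5 * → l++
[4,6] 28+37=65 d=5 → r--
[4,5] 28+36=64 d=4 * → r--

pair (28, 36) with sum 64 (|Δ|=4)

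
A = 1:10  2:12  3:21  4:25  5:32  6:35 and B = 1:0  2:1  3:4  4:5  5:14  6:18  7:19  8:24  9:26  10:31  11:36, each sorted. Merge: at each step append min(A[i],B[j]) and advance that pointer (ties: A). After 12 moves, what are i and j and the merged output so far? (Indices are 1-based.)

i=5, j=9, merged so far=[0, 1, 4, 5, 10, 12, 14, 18, 19, 21, 24, 25]

i=1 j=1: A[i]=10>B[j]=0 take 0, j++
i=1 j=2: A[i]=10>B[j]=1 take 1, j++
i=1 j=3: A[i]=10>B[j]=4 take 4, j++
i=1 j=4: A[i]=10>B[j]=5 take 5, j++
i=1 j=5: A[i]=10<=B[j]=14 take 10, i++
i=2 j=5: A[i]=12<=B[j]=14 take 12, i++
i=3 j=5: A[i]=21>B[j]=14 take 14, j++
i=3 j=6: A[i]=21>B[j]=18 take 18, j++
i=3 j=7: A[i]=21>B[j]=19 take 19, j++
i=3 j=8: A[i]=21<=B[j]=24 take 21, i++
i=4 j=8: A[i]=25>B[j]=24 take 24, j++
i=4 j=9: A[i]=25<=B[j]=26 take 25, i++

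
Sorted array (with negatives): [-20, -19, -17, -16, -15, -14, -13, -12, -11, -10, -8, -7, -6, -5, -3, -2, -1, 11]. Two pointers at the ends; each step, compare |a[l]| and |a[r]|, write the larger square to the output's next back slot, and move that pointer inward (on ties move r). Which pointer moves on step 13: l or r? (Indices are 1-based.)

l

l=1 r=18: |-20|>|11| out[18]=400, l++
l=2 r=18: |-19|>|11| out[17]=361, l++
l=3 r=18: |-17|>|11| out[16]=289, l++
l=4 r=18: |-16|>|11| out[15]=256, l++
l=5 r=18: |-15|>|11| out[14]=225, l++
l=6 r=18: |-14|>|11| out[13]=196, l++
l=7 r=18: |-13|>|11| out[12]=169, l++
l=8 r=18: |-12|>|11| out[11]=144, l++
l=9 r=18: |-11|<=|11| out[10]=121, r--
l=9 r=17: |-11|>|-1| out[9]=121, l++
l=10 r=17: |-10|>|-1| out[8]=100, l++
l=11 r=17: |-8|>|-1| out[7]=64, l++
l=12 r=17: |-7|>|-1| out[6]=49, l++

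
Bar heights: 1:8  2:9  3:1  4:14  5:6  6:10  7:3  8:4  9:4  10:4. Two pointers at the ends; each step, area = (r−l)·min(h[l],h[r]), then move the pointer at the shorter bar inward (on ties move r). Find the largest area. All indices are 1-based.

l=1 r=10: min(8,4)*9=36 best=36 *, r--
l=1 r=9: min(8,4)*8=32 best=36, r--
l=1 r=8: min(8,4)*7=28 best=36, r--
l=1 r=7: min(8,3)*6=18 best=36, r--
l=1 r=6: min(8,10)*5=40 best=40 *, l++
l=2 r=6: min(9,10)*4=36 best=40, l++
l=3 r=6: min(1,10)*3=3 best=40, l++
l=4 r=6: min(14,10)*2=20 best=40, r--
l=4 r=5: min(14,6)*1=6 best=40, r--

max area = 40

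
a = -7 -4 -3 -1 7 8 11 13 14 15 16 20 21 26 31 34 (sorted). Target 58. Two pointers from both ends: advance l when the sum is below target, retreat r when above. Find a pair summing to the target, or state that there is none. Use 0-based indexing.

l=0 r=15: -7+34=27 <58, l++
l=1 r=15: -4+34=30 <58, l++
l=2 r=15: -3+34=31 <58, l++
l=3 r=15: -1+34=33 <58, l++
l=4 r=15: 7+34=41 <58, l++
l=5 r=15: 8+34=42 <58, l++
l=6 r=15: 11+34=45 <58, l++
l=7 r=15: 13+34=47 <58, l++
l=8 r=15: 14+34=48 <58, l++
l=9 r=15: 15+34=49 <58, l++
l=10 r=15: 16+34=50 <58, l++
l=11 r=15: 20+34=54 <58, l++
l=12 r=15: 21+34=55 <58, l++
l=13 r=15: 26+34=60 >58, r--
l=13 r=14: 26+31=57 <58, l++

no pair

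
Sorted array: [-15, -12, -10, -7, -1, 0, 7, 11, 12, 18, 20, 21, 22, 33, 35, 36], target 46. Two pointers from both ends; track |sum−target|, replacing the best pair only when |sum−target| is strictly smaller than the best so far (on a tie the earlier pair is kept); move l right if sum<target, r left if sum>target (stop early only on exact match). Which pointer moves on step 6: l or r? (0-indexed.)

l

l=0 r=15: -15+36=21 d=25 *, l++
l=1 r=15: -12+36=24 d=22 *, l++
l=2 r=15: -10+36=26 d=20 *, l++
l=3 r=15: -7+36=29 d=17 *, l++
l=4 r=15: -1+36=35 d=11 *, l++
l=5 r=15: 0+36=36 d=10 *, l++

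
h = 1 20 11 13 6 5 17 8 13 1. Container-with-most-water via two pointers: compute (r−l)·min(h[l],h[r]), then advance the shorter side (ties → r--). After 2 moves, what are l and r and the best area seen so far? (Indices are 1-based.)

l=1 r=10: min(1,1)*9=9 best=9 *, r--
l=1 r=9: min(1,13)*8=8 best=9, l++

l=2, r=9, best area=9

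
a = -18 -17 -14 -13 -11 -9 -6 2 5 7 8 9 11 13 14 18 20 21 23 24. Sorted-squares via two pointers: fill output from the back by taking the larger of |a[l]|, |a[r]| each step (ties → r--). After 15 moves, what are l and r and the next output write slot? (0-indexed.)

[0,19] |-18|<=|24| out[19]=576 → r--
[0,18] |-18|<=|23| out[18]=529 → r--
[0,17] |-18|<=|21| out[17]=441 → r--
[0,16] |-18|<=|20| out[16]=400 → r--
[0,15] |-18|<=|18| out[15]=324 → r--
[0,14] |-18|>|14| out[14]=324 → l++
[1,14] |-17|>|14| out[13]=289 → l++
[2,14] |-14|<=|14| out[12]=196 → r--
[2,13] |-14|>|13| out[11]=196 → l++
[3,13] |-13|<=|13| out[10]=169 → r--
[3,12] |-13|>|11| out[9]=169 → l++
[4,12] |-11|<=|11| out[8]=121 → r--
[4,11] |-11|>|9| out[7]=121 → l++
[5,11] |-9|<=|9| out[6]=81 → r--
[5,10] |-9|>|8| out[5]=81 → l++

l=6, r=10, next write slot=4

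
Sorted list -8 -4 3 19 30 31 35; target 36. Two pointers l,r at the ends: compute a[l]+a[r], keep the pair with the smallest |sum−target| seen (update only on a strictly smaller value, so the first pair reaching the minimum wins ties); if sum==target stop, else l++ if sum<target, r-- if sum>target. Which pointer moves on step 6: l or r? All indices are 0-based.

[0,6] -8+35=27 d=9 * → l++
[1,6] -4+35=31 d=5 * → l++
[2,6] 3+35=38 d=2 * → r--
[2,5] 3+31=34 d=2 → l++
[3,5] 19+31=50 d=14 → r--
[3,4] 19+30=49 d=13 → r--

r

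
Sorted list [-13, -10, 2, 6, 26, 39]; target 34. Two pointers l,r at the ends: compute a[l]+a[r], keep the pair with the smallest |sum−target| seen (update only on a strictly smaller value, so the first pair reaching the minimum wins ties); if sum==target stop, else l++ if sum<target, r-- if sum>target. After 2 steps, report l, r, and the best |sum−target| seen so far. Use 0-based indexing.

[0,5] -13+39=26 d=8 * → l++
[1,5] -10+39=29 d=5 * → l++

l=2, r=5, best |Δ|=5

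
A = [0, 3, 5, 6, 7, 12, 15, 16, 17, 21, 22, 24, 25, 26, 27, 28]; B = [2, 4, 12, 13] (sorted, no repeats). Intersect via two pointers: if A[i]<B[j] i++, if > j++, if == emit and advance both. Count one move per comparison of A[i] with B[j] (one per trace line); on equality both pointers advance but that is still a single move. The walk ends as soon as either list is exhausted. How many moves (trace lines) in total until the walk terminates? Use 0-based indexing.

9 moves

[i=0,j=0] 0<2 → i++
[i=1,j=0] 3>2 → j++
[i=1,j=1] 3<4 → i++
[i=2,j=1] 5>4 → j++
[i=2,j=2] 5<12 → i++
[i=3,j=2] 6<12 → i++
[i=4,j=2] 7<12 → i++
[i=5,j=2] 12==12 emit → i++,j++
[i=6,j=3] 15>13 → j++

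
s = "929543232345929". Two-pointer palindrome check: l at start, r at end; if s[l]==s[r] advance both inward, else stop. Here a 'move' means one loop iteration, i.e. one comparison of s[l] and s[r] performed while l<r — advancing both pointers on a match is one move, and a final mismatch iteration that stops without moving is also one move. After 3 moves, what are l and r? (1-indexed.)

l=4, r=12

[1,15] '9'=='9' → l++,r--
[2,14] '2'=='2' → l++,r--
[3,13] '9'=='9' → l++,r--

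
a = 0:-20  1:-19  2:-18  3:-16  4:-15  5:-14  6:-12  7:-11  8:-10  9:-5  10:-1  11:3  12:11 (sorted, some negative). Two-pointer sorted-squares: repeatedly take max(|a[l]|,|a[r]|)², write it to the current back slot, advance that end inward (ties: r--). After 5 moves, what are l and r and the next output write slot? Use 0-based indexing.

[0,12] |-20|>|11| out[12]=400 → l++
[1,12] |-19|>|11| out[11]=361 → l++
[2,12] |-18|>|11| out[10]=324 → l++
[3,12] |-16|>|11| out[9]=256 → l++
[4,12] |-15|>|11| out[8]=225 → l++

l=5, r=12, next write slot=7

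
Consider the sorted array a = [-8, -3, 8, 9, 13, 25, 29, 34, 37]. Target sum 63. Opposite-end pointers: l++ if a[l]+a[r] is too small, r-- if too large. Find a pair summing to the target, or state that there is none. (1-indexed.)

(29, 34)

[1,9] -8+37=29 <63 → l++
[2,9] -3+37=34 <63 → l++
[3,9] 8+37=45 <63 → l++
[4,9] 9+37=46 <63 → l++
[5,9] 13+37=50 <63 → l++
[6,9] 25+37=62 <63 → l++
[7,9] 29+37=66 >63 → r--
[7,8] 29+34=63 → found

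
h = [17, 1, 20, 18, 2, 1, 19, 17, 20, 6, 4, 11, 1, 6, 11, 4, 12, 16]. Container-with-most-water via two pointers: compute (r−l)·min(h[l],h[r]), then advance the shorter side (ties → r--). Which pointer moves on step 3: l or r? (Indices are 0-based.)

r

[0,17] min(17,16)*17=272 best=272 * → r--
[0,16] min(17,12)*16=192 best=272 → r--
[0,15] min(17,4)*15=60 best=272 → r--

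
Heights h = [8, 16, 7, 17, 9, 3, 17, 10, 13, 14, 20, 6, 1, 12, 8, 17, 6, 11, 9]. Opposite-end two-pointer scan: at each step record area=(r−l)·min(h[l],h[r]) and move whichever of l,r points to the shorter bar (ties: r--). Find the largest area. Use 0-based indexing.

l=0 r=18: min(8,9)*18=144 best=144 *, l++
l=1 r=18: min(16,9)*17=153 best=153 *, r--
l=1 r=17: min(16,11)*16=176 best=176 *, r--
l=1 r=16: min(16,6)*15=90 best=176, r--
l=1 r=15: min(16,17)*14=224 best=224 *, l++
l=2 r=15: min(7,17)*13=91 best=224, l++
l=3 r=15: min(17,17)*12=204 best=224, r--
l=3 r=14: min(17,8)*11=88 best=224, r--
l=3 r=13: min(17,12)*10=120 best=224, r--
l=3 r=12: min(17,1)*9=9 best=224, r--
l=3 r=11: min(17,6)*8=48 best=224, r--
l=3 r=10: min(17,20)*7=119 best=224, l++
l=4 r=10: min(9,20)*6=54 best=224, l++
l=5 r=10: min(3,20)*5=15 best=224, l++
l=6 r=10: min(17,20)*4=68 best=224, l++
l=7 r=10: min(10,20)*3=30 best=224, l++
l=8 r=10: min(13,20)*2=26 best=224, l++
l=9 r=10: min(14,20)*1=14 best=224, l++

max area = 224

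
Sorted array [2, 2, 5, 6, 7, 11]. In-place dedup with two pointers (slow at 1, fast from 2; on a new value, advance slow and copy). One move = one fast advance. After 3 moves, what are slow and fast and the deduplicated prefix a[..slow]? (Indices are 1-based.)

slow=3, fast=5, prefix=[2, 5, 6]

(s=1,f=2) a[fast]=2=a[slow] dup → fast++
(s=1,f=3) a[fast]=5≠a[slow]=2 write a[2]=5 → slow++,fast++
(s=2,f=4) a[fast]=6≠a[slow]=5 write a[3]=6 → slow++,fast++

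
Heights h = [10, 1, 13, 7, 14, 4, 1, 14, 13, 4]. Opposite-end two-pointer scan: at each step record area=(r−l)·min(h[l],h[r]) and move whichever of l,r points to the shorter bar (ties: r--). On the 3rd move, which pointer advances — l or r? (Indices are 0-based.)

l

[0,9] min(10,4)*9=36 best=36 * → r--
[0,8] min(10,13)*8=80 best=80 * → l++
[1,8] min(1,13)*7=7 best=80 → l++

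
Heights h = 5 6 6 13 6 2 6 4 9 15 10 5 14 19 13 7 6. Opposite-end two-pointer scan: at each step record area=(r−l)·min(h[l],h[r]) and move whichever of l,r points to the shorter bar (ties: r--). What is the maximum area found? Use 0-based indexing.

[0,16] min(5,6)*16=80 best=80 * → l++
[1,16] min(6,6)*15=90 best=90 * → r--
[1,15] min(6,7)*14=84 best=90 → l++
[2,15] min(6,7)*13=78 best=90 → l++
[3,15] min(13,7)*12=84 best=90 → r--
[3,14] min(13,13)*11=143 best=143 * → r--
[3,13] min(13,19)*10=130 best=143 → l++
[4,13] min(6,19)*9=54 best=143 → l++
[5,13] min(2,19)*8=16 best=143 → l++
[6,13] min(6,19)*7=42 best=143 → l++
[7,13] min(4,19)*6=24 best=143 → l++
[8,13] min(9,19)*5=45 best=143 → l++
[9,13] min(15,19)*4=60 best=143 → l++
[10,13] min(10,19)*3=30 best=143 → l++
[11,13] min(5,19)*2=10 best=143 → l++
[12,13] min(14,19)*1=14 best=143 → l++

max area = 143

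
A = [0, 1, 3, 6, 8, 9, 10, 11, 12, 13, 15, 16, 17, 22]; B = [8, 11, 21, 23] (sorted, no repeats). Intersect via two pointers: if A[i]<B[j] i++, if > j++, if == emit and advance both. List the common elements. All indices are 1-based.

[i=1,j=1] 0<8 → i++
[i=2,j=1] 1<8 → i++
[i=3,j=1] 3<8 → i++
[i=4,j=1] 6<8 → i++
[i=5,j=1] 8==8 emit → i++,j++
[i=6,j=2] 9<11 → i++
[i=7,j=2] 10<11 → i++
[i=8,j=2] 11==11 emit → i++,j++
[i=9,j=3] 12<21 → i++
[i=10,j=3] 13<21 → i++
[i=11,j=3] 15<21 → i++
[i=12,j=3] 16<21 → i++
[i=13,j=3] 17<21 → i++
[i=14,j=3] 22>21 → j++
[i=14,j=4] 22<23 → i++

intersection = [8, 11]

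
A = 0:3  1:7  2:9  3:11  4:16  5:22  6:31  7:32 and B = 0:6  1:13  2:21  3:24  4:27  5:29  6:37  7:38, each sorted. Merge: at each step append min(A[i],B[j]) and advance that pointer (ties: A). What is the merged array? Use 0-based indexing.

i=0 j=0: A[i]=3<=B[j]=6 take 3, i++
i=1 j=0: A[i]=7>B[j]=6 take 6, j++
i=1 j=1: A[i]=7<=B[j]=13 take 7, i++
i=2 j=1: A[i]=9<=B[j]=13 take 9, i++
i=3 j=1: A[i]=11<=B[j]=13 take 11, i++
i=4 j=1: A[i]=16>B[j]=13 take 13, j++
i=4 j=2: A[i]=16<=B[j]=21 take 16, i++
i=5 j=2: A[i]=22>B[j]=21 take 21, j++
i=5 j=3: A[i]=22<=B[j]=24 take 22, i++
i=6 j=3: A[i]=31>B[j]=24 take 24, j++
i=6 j=4: A[i]=31>B[j]=27 take 27, j++
i=6 j=5: A[i]=31>B[j]=29 take 29, j++
i=6 j=6: A[i]=31<=B[j]=37 take 31, i++
i=7 j=6: A[i]=32<=B[j]=37 take 32, i++
i=8 j=6: A done, take B[j]=37, j++
i=8 j=7: A done, take B[j]=38, j++

[3, 6, 7, 9, 11, 13, 16, 21, 22, 24, 27, 29, 31, 32, 37, 38]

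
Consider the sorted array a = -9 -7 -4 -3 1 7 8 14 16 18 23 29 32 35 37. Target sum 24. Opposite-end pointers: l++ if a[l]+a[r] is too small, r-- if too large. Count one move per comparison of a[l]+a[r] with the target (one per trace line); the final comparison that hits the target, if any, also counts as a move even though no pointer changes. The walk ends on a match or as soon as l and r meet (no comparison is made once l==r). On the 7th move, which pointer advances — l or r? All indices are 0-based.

l

[0,14] -9+37=28 >24 → r--
[0,13] -9+35=26 >24 → r--
[0,12] -9+32=23 <24 → l++
[1,12] -7+32=25 >24 → r--
[1,11] -7+29=22 <24 → l++
[2,11] -4+29=25 >24 → r--
[2,10] -4+23=19 <24 → l++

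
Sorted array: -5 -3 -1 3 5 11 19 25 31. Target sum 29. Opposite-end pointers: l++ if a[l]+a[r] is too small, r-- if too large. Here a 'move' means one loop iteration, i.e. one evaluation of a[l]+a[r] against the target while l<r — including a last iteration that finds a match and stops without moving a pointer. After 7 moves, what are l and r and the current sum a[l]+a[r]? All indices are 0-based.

l=5, r=6, sum=30

[0,8] -5+31=26 <29 → l++
[1,8] -3+31=28 <29 → l++
[2,8] -1+31=30 >29 → r--
[2,7] -1+25=24 <29 → l++
[3,7] 3+25=28 <29 → l++
[4,7] 5+25=30 >29 → r--
[4,6] 5+19=24 <29 → l++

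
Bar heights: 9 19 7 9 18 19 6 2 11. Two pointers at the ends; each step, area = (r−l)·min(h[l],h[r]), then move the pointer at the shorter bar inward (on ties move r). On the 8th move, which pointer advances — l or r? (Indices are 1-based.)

r

[1,9] min(9,11)*8=72 best=72 * → l++
[2,9] min(19,11)*7=77 best=77 * → r--
[2,8] min(19,2)*6=12 best=77 → r--
[2,7] min(19,6)*5=30 best=77 → r--
[2,6] min(19,19)*4=76 best=77 → r--
[2,5] min(19,18)*3=54 best=77 → r--
[2,4] min(19,9)*2=18 best=77 → r--
[2,3] min(19,7)*1=7 best=77 → r--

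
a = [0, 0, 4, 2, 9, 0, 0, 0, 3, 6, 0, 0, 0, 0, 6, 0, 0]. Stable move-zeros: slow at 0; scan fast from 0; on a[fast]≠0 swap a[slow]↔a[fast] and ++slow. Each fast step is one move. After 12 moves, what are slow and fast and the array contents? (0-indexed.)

slow=0 fast=0: a[fast]=0, fast++
slow=0 fast=1: a[fast]=0, fast++
slow=0 fast=2: a[fast]=4≠0 swap→a[0]=4, slow++,fast++
slow=1 fast=3: a[fast]=2≠0 swap→a[1]=2, slow++,fast++
slow=2 fast=4: a[fast]=9≠0 swap→a[2]=9, slow++,fast++
slow=3 fast=5: a[fast]=0, fast++
slow=3 fast=6: a[fast]=0, fast++
slow=3 fast=7: a[fast]=0, fast++
slow=3 fast=8: a[fast]=3≠0 swap→a[3]=3, slow++,fast++
slow=4 fast=9: a[fast]=6≠0 swap→a[4]=6, slow++,fast++
slow=5 fast=10: a[fast]=0, fast++
slow=5 fast=11: a[fast]=0, fast++

slow=5, fast=12, a=[4, 2, 9, 3, 6, 0, 0, 0, 0, 0, 0, 0, 0, 0, 6, 0, 0]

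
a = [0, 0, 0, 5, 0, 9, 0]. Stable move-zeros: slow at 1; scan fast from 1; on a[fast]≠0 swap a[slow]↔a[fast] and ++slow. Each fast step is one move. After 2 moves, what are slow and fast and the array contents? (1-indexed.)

slow=1, fast=3, a=[0, 0, 0, 5, 0, 9, 0]

slow=1 fast=1: a[fast]=0, fast++
slow=1 fast=2: a[fast]=0, fast++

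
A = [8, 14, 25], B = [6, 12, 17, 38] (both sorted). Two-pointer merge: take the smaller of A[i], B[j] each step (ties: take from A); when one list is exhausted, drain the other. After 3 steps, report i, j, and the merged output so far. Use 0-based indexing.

i=1, j=2, merged so far=[6, 8, 12]

i=0 j=0: A[i]=8>B[j]=6 take 6, j++
i=0 j=1: A[i]=8<=B[j]=12 take 8, i++
i=1 j=1: A[i]=14>B[j]=12 take 12, j++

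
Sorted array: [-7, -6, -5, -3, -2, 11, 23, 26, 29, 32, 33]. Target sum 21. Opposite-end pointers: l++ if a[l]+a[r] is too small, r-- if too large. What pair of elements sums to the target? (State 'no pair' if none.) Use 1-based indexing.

[1,11] -7+33=26 >21 → r--
[1,10] -7+32=25 >21 → r--
[1,9] -7+29=22 >21 → r--
[1,8] -7+26=19 <21 → l++
[2,8] -6+26=20 <21 → l++
[3,8] -5+26=21 → found

(-5, 26)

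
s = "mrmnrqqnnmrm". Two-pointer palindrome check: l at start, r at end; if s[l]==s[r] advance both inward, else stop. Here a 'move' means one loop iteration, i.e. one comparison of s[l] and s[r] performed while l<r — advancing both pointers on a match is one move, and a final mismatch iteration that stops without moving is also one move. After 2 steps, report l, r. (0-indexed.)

[0,11] 'm'=='m' → l++,r--
[1,10] 'r'=='r' → l++,r--

l=2, r=9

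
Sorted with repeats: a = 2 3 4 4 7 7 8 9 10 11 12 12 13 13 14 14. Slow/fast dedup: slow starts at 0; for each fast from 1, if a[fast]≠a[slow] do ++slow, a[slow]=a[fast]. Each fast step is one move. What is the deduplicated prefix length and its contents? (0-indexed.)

slow=0 fast=1: a[fast]=3≠a[slow]=2 write a[1]=3, slow++,fast++
slow=1 fast=2: a[fast]=4≠a[slow]=3 write a[2]=4, slow++,fast++
slow=2 fast=3: a[fast]=4=a[slow] dup, fast++
slow=2 fast=4: a[fast]=7≠a[slow]=4 write a[3]=7, slow++,fast++
slow=3 fast=5: a[fast]=7=a[slow] dup, fast++
slow=3 fast=6: a[fast]=8≠a[slow]=7 write a[4]=8, slow++,fast++
slow=4 fast=7: a[fast]=9≠a[slow]=8 write a[5]=9, slow++,fast++
slow=5 fast=8: a[fast]=10≠a[slow]=9 write a[6]=10, slow++,fast++
slow=6 fast=9: a[fast]=11≠a[slow]=10 write a[7]=11, slow++,fast++
slow=7 fast=10: a[fast]=12≠a[slow]=11 write a[8]=12, slow++,fast++
slow=8 fast=11: a[fast]=12=a[slow] dup, fast++
slow=8 fast=12: a[fast]=13≠a[slow]=12 write a[9]=13, slow++,fast++
slow=9 fast=13: a[fast]=13=a[slow] dup, fast++
slow=9 fast=14: a[fast]=14≠a[slow]=13 write a[10]=14, slow++,fast++
slow=10 fast=15: a[fast]=14=a[slow] dup, fast++

length 11; prefix = [2, 3, 4, 7, 8, 9, 10, 11, 12, 13, 14]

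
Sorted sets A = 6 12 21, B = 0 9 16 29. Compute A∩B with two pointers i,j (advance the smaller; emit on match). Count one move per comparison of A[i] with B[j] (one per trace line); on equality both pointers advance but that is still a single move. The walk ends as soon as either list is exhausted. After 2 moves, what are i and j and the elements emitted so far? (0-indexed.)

i=1, j=1, emitted=[]

[i=0,j=0] 6>0 → j++
[i=0,j=1] 6<9 → i++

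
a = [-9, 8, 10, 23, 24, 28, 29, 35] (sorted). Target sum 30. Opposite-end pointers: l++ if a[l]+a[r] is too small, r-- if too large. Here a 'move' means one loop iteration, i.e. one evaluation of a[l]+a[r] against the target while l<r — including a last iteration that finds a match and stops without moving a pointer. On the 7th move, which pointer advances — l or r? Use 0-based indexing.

[0,7] -9+35=26 <30 → l++
[1,7] 8+35=43 >30 → r--
[1,6] 8+29=37 >30 → r--
[1,5] 8+28=36 >30 → r--
[1,4] 8+24=32 >30 → r--
[1,3] 8+23=31 >30 → r--
[1,2] 8+10=18 <30 → l++

l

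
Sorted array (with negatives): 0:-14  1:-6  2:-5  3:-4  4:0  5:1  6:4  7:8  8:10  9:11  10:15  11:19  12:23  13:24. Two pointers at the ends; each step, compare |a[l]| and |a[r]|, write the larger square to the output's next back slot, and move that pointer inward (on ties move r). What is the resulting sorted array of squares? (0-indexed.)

[0,13] |-14|<=|24| out[13]=576 → r--
[0,12] |-14|<=|23| out[12]=529 → r--
[0,11] |-14|<=|19| out[11]=361 → r--
[0,10] |-14|<=|15| out[10]=225 → r--
[0,9] |-14|>|11| out[9]=196 → l++
[1,9] |-6|<=|11| out[8]=121 → r--
[1,8] |-6|<=|10| out[7]=100 → r--
[1,7] |-6|<=|8| out[6]=64 → r--
[1,6] |-6|>|4| out[5]=36 → l++
[2,6] |-5|>|4| out[4]=25 → l++
[3,6] |-4|<=|4| out[3]=16 → r--
[3,5] |-4|>|1| out[2]=16 → l++
[4,5] |0|<=|1| out[1]=1 → r--
[4,4] |0|<=|0| out[0]=0 → r--

[0, 1, 16, 16, 25, 36, 64, 100, 121, 196, 225, 361, 529, 576]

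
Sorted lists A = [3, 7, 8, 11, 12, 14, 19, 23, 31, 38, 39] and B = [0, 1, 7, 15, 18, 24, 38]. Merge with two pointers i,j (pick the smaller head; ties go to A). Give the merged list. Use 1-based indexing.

i=1 j=1: A[i]=3>B[j]=0 take 0, j++
i=1 j=2: A[i]=3>B[j]=1 take 1, j++
i=1 j=3: A[i]=3<=B[j]=7 take 3, i++
i=2 j=3: A[i]=7<=B[j]=7 take 7, i++
i=3 j=3: A[i]=8>B[j]=7 take 7, j++
i=3 j=4: A[i]=8<=B[j]=15 take 8, i++
i=4 j=4: A[i]=11<=B[j]=15 take 11, i++
i=5 j=4: A[i]=12<=B[j]=15 take 12, i++
i=6 j=4: A[i]=14<=B[j]=15 take 14, i++
i=7 j=4: A[i]=19>B[j]=15 take 15, j++
i=7 j=5: A[i]=19>B[j]=18 take 18, j++
i=7 j=6: A[i]=19<=B[j]=24 take 19, i++
i=8 j=6: A[i]=23<=B[j]=24 take 23, i++
i=9 j=6: A[i]=31>B[j]=24 take 24, j++
i=9 j=7: A[i]=31<=B[j]=38 take 31, i++
i=10 j=7: A[i]=38<=B[j]=38 take 38, i++
i=11 j=7: A[i]=39>B[j]=38 take 38, j++
i=11 j=8: B done, take A[i]=39, i++

[0, 1, 3, 7, 7, 8, 11, 12, 14, 15, 18, 19, 23, 24, 31, 38, 38, 39]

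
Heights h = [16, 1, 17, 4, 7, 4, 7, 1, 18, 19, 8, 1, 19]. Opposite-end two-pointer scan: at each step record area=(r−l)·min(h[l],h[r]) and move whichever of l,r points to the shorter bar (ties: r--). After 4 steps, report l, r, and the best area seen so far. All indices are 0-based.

[0,12] min(16,19)*12=192 best=192 * → l++
[1,12] min(1,19)*11=11 best=192 → l++
[2,12] min(17,19)*10=170 best=192 → l++
[3,12] min(4,19)*9=36 best=192 → l++

l=4, r=12, best area=192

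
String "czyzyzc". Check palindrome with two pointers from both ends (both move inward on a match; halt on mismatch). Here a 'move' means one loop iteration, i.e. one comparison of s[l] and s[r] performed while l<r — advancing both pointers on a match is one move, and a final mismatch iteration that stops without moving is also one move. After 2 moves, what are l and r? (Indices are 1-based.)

[1,7] 'c'=='c' → l++,r--
[2,6] 'z'=='z' → l++,r--

l=3, r=5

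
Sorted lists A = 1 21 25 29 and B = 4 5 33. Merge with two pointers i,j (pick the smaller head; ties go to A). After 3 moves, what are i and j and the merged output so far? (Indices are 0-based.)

i=1, j=2, merged so far=[1, 4, 5]

[i=0,j=0] A[i]=1<=B[j]=4 take 1 → i++
[i=1,j=0] A[i]=21>B[j]=4 take 4 → j++
[i=1,j=1] A[i]=21>B[j]=5 take 5 → j++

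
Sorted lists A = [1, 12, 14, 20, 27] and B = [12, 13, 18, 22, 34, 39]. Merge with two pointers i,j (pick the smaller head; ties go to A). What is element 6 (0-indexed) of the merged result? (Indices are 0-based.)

[i=0,j=0] A[i]=1<=B[j]=12 take 1 → i++
[i=1,j=0] A[i]=12<=B[j]=12 take 12 → i++
[i=2,j=0] A[i]=14>B[j]=12 take 12 → j++
[i=2,j=1] A[i]=14>B[j]=13 take 13 → j++
[i=2,j=2] A[i]=14<=B[j]=18 take 14 → i++
[i=3,j=2] A[i]=20>B[j]=18 take 18 → j++
[i=3,j=3] A[i]=20<=B[j]=22 take 20 → i++
[i=4,j=3] A[i]=27>B[j]=22 take 22 → j++
[i=4,j=4] A[i]=27<=B[j]=34 take 27 → i++
[i=5,j=4] A done, take B[j]=34 → j++
[i=5,j=5] A done, take B[j]=39 → j++

merged[6] = 20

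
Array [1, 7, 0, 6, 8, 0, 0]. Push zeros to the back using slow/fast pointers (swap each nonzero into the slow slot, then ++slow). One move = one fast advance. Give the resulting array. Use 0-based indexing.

(s=0,f=0) a[fast]=1≠0 swap→a[0]=1 → slow++,fast++
(s=1,f=1) a[fast]=7≠0 swap→a[1]=7 → slow++,fast++
(s=2,f=2) a[fast]=0 → fast++
(s=2,f=3) a[fast]=6≠0 swap→a[2]=6 → slow++,fast++
(s=3,f=4) a[fast]=8≠0 swap→a[3]=8 → slow++,fast++
(s=4,f=5) a[fast]=0 → fast++
(s=4,f=6) a[fast]=0 → fast++

[1, 7, 6, 8, 0, 0, 0]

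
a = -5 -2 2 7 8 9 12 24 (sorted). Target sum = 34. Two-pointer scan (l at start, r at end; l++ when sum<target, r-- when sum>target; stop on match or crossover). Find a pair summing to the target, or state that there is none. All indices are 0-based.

l=0 r=7: -5+24=19 <34, l++
l=1 r=7: -2+24=22 <34, l++
l=2 r=7: 2+24=26 <34, l++
l=3 r=7: 7+24=31 <34, l++
l=4 r=7: 8+24=32 <34, l++
l=5 r=7: 9+24=33 <34, l++
l=6 r=7: 12+24=36 >34, r--

no pair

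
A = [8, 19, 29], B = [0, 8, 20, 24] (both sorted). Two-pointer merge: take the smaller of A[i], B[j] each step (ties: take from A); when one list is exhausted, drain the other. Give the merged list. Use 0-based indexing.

i=0 j=0: A[i]=8>B[j]=0 take 0, j++
i=0 j=1: A[i]=8<=B[j]=8 take 8, i++
i=1 j=1: A[i]=19>B[j]=8 take 8, j++
i=1 j=2: A[i]=19<=B[j]=20 take 19, i++
i=2 j=2: A[i]=29>B[j]=20 take 20, j++
i=2 j=3: A[i]=29>B[j]=24 take 24, j++
i=2 j=4: B done, take A[i]=29, i++

[0, 8, 8, 19, 20, 24, 29]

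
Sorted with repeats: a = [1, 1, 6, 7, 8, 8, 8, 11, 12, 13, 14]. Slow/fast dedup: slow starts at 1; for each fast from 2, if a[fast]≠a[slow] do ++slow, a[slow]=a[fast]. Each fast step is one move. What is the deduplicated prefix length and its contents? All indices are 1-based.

length 8; prefix = [1, 6, 7, 8, 11, 12, 13, 14]

slow=1 fast=2: a[fast]=1=a[slow] dup, fast++
slow=1 fast=3: a[fast]=6≠a[slow]=1 write a[2]=6, slow++,fast++
slow=2 fast=4: a[fast]=7≠a[slow]=6 write a[3]=7, slow++,fast++
slow=3 fast=5: a[fast]=8≠a[slow]=7 write a[4]=8, slow++,fast++
slow=4 fast=6: a[fast]=8=a[slow] dup, fast++
slow=4 fast=7: a[fast]=8=a[slow] dup, fast++
slow=4 fast=8: a[fast]=11≠a[slow]=8 write a[5]=11, slow++,fast++
slow=5 fast=9: a[fast]=12≠a[slow]=11 write a[6]=12, slow++,fast++
slow=6 fast=10: a[fast]=13≠a[slow]=12 write a[7]=13, slow++,fast++
slow=7 fast=11: a[fast]=14≠a[slow]=13 write a[8]=14, slow++,fast++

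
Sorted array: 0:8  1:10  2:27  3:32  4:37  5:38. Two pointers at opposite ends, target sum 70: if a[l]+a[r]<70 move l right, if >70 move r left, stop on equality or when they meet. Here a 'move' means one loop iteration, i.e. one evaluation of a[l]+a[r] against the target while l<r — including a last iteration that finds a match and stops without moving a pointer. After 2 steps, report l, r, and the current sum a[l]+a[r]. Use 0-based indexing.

l=2, r=5, sum=65

l=0 r=5: 8+38=46 <70, l++
l=1 r=5: 10+38=48 <70, l++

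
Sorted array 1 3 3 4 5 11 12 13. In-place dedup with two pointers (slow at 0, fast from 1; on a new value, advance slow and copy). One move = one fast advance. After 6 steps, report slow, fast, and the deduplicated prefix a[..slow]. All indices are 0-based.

slow=5, fast=7, prefix=[1, 3, 4, 5, 11, 12]

(s=0,f=1) a[fast]=3≠a[slow]=1 write a[1]=3 → slow++,fast++
(s=1,f=2) a[fast]=3=a[slow] dup → fast++
(s=1,f=3) a[fast]=4≠a[slow]=3 write a[2]=4 → slow++,fast++
(s=2,f=4) a[fast]=5≠a[slow]=4 write a[3]=5 → slow++,fast++
(s=3,f=5) a[fast]=11≠a[slow]=5 write a[4]=11 → slow++,fast++
(s=4,f=6) a[fast]=12≠a[slow]=11 write a[5]=12 → slow++,fast++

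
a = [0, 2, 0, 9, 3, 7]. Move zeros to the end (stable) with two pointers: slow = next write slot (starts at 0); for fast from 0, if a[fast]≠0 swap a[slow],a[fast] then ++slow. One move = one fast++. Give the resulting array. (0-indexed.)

[2, 9, 3, 7, 0, 0]

slow=0 fast=0: a[fast]=0, fast++
slow=0 fast=1: a[fast]=2≠0 swap→a[0]=2, slow++,fast++
slow=1 fast=2: a[fast]=0, fast++
slow=1 fast=3: a[fast]=9≠0 swap→a[1]=9, slow++,fast++
slow=2 fast=4: a[fast]=3≠0 swap→a[2]=3, slow++,fast++
slow=3 fast=5: a[fast]=7≠0 swap→a[3]=7, slow++,fast++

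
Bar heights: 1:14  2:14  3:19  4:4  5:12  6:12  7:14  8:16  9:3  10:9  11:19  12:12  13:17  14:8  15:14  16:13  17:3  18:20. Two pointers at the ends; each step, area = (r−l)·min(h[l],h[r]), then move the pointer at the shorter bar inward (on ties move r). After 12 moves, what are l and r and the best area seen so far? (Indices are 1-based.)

[1,18] min(14,20)*17=238 best=238 * → l++
[2,18] min(14,20)*16=224 best=238 → l++
[3,18] min(19,20)*15=285 best=285 * → l++
[4,18] min(4,20)*14=56 best=285 → l++
[5,18] min(12,20)*13=156 best=285 → l++
[6,18] min(12,20)*12=144 best=285 → l++
[7,18] min(14,20)*11=154 best=285 → l++
[8,18] min(16,20)*10=160 best=285 → l++
[9,18] min(3,20)*9=27 best=285 → l++
[10,18] min(9,20)*8=72 best=285 → l++
[11,18] min(19,20)*7=133 best=285 → l++
[12,18] min(12,20)*6=72 best=285 → l++

l=13, r=18, best area=285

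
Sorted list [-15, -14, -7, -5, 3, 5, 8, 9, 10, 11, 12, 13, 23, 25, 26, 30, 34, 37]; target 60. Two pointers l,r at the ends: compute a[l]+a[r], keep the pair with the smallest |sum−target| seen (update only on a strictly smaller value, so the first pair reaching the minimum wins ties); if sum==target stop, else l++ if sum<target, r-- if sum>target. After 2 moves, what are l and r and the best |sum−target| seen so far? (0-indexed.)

[0,17] -15+37=22 d=38 * → l++
[1,17] -14+37=23 d=37 * → l++

l=2, r=17, best |Δ|=37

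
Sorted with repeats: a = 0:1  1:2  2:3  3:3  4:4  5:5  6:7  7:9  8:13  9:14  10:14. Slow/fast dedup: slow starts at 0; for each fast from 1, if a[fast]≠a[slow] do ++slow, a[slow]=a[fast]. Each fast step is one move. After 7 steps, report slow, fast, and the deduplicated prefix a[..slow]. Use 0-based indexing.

slow=0 fast=1: a[fast]=2≠a[slow]=1 write a[1]=2, slow++,fast++
slow=1 fast=2: a[fast]=3≠a[slow]=2 write a[2]=3, slow++,fast++
slow=2 fast=3: a[fast]=3=a[slow] dup, fast++
slow=2 fast=4: a[fast]=4≠a[slow]=3 write a[3]=4, slow++,fast++
slow=3 fast=5: a[fast]=5≠a[slow]=4 write a[4]=5, slow++,fast++
slow=4 fast=6: a[fast]=7≠a[slow]=5 write a[5]=7, slow++,fast++
slow=5 fast=7: a[fast]=9≠a[slow]=7 write a[6]=9, slow++,fast++

slow=6, fast=8, prefix=[1, 2, 3, 4, 5, 7, 9]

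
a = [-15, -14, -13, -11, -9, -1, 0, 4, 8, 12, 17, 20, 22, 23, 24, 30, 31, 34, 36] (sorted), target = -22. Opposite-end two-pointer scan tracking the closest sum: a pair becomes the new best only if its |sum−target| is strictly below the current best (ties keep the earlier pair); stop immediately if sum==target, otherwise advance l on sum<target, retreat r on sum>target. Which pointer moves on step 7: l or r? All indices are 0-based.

r

[0,18] -15+36=21 d=43 * → r--
[0,17] -15+34=19 d=41 * → r--
[0,16] -15+31=16 d=38 * → r--
[0,15] -15+30=15 d=37 * → r--
[0,14] -15+24=9 d=31 * → r--
[0,13] -15+23=8 d=30 * → r--
[0,12] -15+22=7 d=29 * → r--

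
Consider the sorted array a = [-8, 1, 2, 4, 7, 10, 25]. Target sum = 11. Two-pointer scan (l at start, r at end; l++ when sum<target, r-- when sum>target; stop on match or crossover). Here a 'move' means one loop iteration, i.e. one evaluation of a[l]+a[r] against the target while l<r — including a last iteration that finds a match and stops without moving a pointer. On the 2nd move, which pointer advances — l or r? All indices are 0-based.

[0,6] -8+25=17 >11 → r--
[0,5] -8+10=2 <11 → l++

l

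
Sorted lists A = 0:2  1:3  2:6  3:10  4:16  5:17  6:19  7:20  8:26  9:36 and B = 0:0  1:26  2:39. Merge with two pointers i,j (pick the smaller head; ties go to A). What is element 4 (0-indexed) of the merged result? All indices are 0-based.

merged[4] = 10

[i=0,j=0] A[i]=2>B[j]=0 take 0 → j++
[i=0,j=1] A[i]=2<=B[j]=26 take 2 → i++
[i=1,j=1] A[i]=3<=B[j]=26 take 3 → i++
[i=2,j=1] A[i]=6<=B[j]=26 take 6 → i++
[i=3,j=1] A[i]=10<=B[j]=26 take 10 → i++
[i=4,j=1] A[i]=16<=B[j]=26 take 16 → i++
[i=5,j=1] A[i]=17<=B[j]=26 take 17 → i++
[i=6,j=1] A[i]=19<=B[j]=26 take 19 → i++
[i=7,j=1] A[i]=20<=B[j]=26 take 20 → i++
[i=8,j=1] A[i]=26<=B[j]=26 take 26 → i++
[i=9,j=1] A[i]=36>B[j]=26 take 26 → j++
[i=9,j=2] A[i]=36<=B[j]=39 take 36 → i++
[i=10,j=2] A done, take B[j]=39 → j++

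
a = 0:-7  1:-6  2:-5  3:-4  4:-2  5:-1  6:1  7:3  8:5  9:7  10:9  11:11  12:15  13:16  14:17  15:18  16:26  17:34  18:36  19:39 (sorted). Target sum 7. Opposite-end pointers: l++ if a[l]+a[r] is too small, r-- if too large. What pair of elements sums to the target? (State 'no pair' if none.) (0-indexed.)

(-4, 11)

[0,19] -7+39=32 >7 → r--
[0,18] -7+36=29 >7 → r--
[0,17] -7+34=27 >7 → r--
[0,16] -7+26=19 >7 → r--
[0,15] -7+18=11 >7 → r--
[0,14] -7+17=10 >7 → r--
[0,13] -7+16=9 >7 → r--
[0,12] -7+15=8 >7 → r--
[0,11] -7+11=4 <7 → l++
[1,11] -6+11=5 <7 → l++
[2,11] -5+11=6 <7 → l++
[3,11] -4+11=7 → found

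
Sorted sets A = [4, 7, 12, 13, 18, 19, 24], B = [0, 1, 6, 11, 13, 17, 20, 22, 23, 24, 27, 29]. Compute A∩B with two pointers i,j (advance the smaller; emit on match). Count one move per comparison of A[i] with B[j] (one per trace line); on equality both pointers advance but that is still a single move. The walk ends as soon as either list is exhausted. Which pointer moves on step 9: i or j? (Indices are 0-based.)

[i=0,j=0] 4>0 → j++
[i=0,j=1] 4>1 → j++
[i=0,j=2] 4<6 → i++
[i=1,j=2] 7>6 → j++
[i=1,j=3] 7<11 → i++
[i=2,j=3] 12>11 → j++
[i=2,j=4] 12<13 → i++
[i=3,j=4] 13==13 emit → i++,j++
[i=4,j=5] 18>17 → j++

j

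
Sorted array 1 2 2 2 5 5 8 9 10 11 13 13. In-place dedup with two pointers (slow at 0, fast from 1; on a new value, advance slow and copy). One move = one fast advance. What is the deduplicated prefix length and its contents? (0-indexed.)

length 8; prefix = [1, 2, 5, 8, 9, 10, 11, 13]

slow=0 fast=1: a[fast]=2≠a[slow]=1 write a[1]=2, slow++,fast++
slow=1 fast=2: a[fast]=2=a[slow] dup, fast++
slow=1 fast=3: a[fast]=2=a[slow] dup, fast++
slow=1 fast=4: a[fast]=5≠a[slow]=2 write a[2]=5, slow++,fast++
slow=2 fast=5: a[fast]=5=a[slow] dup, fast++
slow=2 fast=6: a[fast]=8≠a[slow]=5 write a[3]=8, slow++,fast++
slow=3 fast=7: a[fast]=9≠a[slow]=8 write a[4]=9, slow++,fast++
slow=4 fast=8: a[fast]=10≠a[slow]=9 write a[5]=10, slow++,fast++
slow=5 fast=9: a[fast]=11≠a[slow]=10 write a[6]=11, slow++,fast++
slow=6 fast=10: a[fast]=13≠a[slow]=11 write a[7]=13, slow++,fast++
slow=7 fast=11: a[fast]=13=a[slow] dup, fast++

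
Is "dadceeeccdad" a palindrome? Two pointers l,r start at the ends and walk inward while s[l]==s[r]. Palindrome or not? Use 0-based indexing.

not a palindrome (mismatch at 4,7)

l=0 r=11: 'd'=='d', l++,r--
l=1 r=10: 'a'=='a', l++,r--
l=2 r=9: 'd'=='d', l++,r--
l=3 r=8: 'c'=='c', l++,r--
l=4 r=7: 'e'!='c', stop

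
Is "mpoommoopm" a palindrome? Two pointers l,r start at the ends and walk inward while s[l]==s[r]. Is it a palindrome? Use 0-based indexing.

palindrome

l=0 r=9: 'm'=='m', l++,r--
l=1 r=8: 'p'=='p', l++,r--
l=2 r=7: 'o'=='o', l++,r--
l=3 r=6: 'o'=='o', l++,r--
l=4 r=5: 'm'=='m', l++,r--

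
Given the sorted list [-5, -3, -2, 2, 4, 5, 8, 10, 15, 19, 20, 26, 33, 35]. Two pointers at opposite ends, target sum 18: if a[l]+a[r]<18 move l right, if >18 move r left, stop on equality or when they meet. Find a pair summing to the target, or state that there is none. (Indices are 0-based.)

(-2, 20)

[0,13] -5+35=30 >18 → r--
[0,12] -5+33=28 >18 → r--
[0,11] -5+26=21 >18 → r--
[0,10] -5+20=15 <18 → l++
[1,10] -3+20=17 <18 → l++
[2,10] -2+20=18 → found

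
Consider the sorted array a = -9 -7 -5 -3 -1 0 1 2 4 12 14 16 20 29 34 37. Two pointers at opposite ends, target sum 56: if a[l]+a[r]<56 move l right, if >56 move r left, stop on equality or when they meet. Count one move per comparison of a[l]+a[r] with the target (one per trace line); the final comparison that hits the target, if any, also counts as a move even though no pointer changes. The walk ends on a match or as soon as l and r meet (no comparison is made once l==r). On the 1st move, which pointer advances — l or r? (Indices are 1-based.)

l=1 r=16: -9+37=28 <56, l++

l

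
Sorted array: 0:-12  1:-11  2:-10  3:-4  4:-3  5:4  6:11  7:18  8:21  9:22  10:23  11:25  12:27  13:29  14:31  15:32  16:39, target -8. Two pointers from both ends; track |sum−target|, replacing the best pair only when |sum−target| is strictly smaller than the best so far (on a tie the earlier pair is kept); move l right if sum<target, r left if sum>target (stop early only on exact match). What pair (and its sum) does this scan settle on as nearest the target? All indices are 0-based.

pair (-12, 4) with sum -8 (|Δ|=0)

[0,16] -12+39=27 d=35 * → r--
[0,15] -12+32=20 d=28 * → r--
[0,14] -12+31=19 d=27 * → r--
[0,13] -12+29=17 d=25 * → r--
[0,12] -12+27=15 d=23 * → r--
[0,11] -12+25=13 d=21 * → r--
[0,10] -12+23=11 d=19 * → r--
[0,9] -12+22=10 d=18 * → r--
[0,8] -12+21=9 d=17 * → r--
[0,7] -12+18=6 d=14 * → r--
[0,6] -12+11=-1 d=7 * → r--
[0,5] -12+4=-8 d=0 * → stop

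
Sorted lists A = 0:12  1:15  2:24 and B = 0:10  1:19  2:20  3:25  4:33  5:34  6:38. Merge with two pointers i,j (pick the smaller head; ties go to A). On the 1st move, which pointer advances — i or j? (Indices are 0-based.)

i=0 j=0: A[i]=12>B[j]=10 take 10, j++

j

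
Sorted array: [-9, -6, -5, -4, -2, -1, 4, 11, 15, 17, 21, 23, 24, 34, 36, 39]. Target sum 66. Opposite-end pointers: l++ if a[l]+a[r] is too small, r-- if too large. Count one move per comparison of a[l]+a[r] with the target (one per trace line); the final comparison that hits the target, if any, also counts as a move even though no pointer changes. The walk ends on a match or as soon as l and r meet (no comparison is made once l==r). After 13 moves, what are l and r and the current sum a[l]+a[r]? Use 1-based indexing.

l=14, r=16, sum=73

[1,16] -9+39=30 <66 → l++
[2,16] -6+39=33 <66 → l++
[3,16] -5+39=34 <66 → l++
[4,16] -4+39=35 <66 → l++
[5,16] -2+39=37 <66 → l++
[6,16] -1+39=38 <66 → l++
[7,16] 4+39=43 <66 → l++
[8,16] 11+39=50 <66 → l++
[9,16] 15+39=54 <66 → l++
[10,16] 17+39=56 <66 → l++
[11,16] 21+39=60 <66 → l++
[12,16] 23+39=62 <66 → l++
[13,16] 24+39=63 <66 → l++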